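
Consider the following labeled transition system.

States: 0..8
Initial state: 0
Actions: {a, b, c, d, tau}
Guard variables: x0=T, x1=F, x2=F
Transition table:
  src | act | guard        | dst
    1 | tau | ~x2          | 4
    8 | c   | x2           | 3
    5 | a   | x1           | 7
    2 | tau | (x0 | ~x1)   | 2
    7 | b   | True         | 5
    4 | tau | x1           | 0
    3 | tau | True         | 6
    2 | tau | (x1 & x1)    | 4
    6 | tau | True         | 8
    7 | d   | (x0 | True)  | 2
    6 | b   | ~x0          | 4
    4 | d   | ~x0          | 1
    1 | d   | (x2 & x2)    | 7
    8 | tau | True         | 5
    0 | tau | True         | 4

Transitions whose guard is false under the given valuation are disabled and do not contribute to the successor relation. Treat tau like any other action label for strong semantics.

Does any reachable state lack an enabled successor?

Reachable = {0,4}
  0: tau→4  [1 exit(s)]
  4: ∅  [deadlock]
Path to 4: tau

Answer: DEADLOCK at state 4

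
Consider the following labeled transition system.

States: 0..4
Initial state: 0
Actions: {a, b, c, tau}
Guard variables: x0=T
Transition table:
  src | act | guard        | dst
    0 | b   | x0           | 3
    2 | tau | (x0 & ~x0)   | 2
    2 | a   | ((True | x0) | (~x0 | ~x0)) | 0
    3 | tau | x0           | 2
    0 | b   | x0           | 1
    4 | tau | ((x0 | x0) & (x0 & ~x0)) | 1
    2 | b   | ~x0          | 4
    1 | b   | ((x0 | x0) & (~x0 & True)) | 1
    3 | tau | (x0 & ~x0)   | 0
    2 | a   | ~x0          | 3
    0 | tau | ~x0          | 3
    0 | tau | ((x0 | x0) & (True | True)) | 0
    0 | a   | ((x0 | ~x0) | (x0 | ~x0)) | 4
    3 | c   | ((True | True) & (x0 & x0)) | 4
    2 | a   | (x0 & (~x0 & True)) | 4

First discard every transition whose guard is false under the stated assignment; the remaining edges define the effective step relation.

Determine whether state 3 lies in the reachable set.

After dropping false guards: 7 live edges.
L0 = {0}
L1 = {1,3,4}  now seen {0,1,3,4}
L2 = {2}  now seen {0,1,2,3,4}
Reachable = {0,1,2,3,4}
trace reaching 3: b

Answer: REACHABLE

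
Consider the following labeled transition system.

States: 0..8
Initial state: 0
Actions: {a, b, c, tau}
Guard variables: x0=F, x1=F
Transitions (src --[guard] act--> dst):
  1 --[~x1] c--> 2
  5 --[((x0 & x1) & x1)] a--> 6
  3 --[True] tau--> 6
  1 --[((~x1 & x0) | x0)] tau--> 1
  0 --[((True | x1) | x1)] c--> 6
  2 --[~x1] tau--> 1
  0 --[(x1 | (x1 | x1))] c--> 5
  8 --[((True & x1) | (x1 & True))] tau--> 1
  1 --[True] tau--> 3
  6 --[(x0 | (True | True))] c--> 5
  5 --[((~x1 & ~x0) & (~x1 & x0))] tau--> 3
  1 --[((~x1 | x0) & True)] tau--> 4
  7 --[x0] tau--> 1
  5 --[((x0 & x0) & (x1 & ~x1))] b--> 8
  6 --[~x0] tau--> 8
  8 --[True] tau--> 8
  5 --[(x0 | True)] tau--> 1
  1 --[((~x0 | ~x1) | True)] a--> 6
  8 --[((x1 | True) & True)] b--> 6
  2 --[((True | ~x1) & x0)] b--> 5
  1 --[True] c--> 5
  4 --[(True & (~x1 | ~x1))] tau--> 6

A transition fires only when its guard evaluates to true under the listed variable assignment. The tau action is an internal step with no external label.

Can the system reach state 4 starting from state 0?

Answer: REACHABLE

Working:
After dropping false guards: 14 live edges.
L0 = {0}
L1 = {6}  now seen {0,6}
L2 = {5,8}  now seen {0,5,6,8}
L3 = {1}  now seen {0,1,5,6,8}
L4 = {2,3,4}  now seen {0,1,2,3,4,5,6,8}
R = {0,1,2,3,4,5,6,8}
Path to 4: c·c·tau·tau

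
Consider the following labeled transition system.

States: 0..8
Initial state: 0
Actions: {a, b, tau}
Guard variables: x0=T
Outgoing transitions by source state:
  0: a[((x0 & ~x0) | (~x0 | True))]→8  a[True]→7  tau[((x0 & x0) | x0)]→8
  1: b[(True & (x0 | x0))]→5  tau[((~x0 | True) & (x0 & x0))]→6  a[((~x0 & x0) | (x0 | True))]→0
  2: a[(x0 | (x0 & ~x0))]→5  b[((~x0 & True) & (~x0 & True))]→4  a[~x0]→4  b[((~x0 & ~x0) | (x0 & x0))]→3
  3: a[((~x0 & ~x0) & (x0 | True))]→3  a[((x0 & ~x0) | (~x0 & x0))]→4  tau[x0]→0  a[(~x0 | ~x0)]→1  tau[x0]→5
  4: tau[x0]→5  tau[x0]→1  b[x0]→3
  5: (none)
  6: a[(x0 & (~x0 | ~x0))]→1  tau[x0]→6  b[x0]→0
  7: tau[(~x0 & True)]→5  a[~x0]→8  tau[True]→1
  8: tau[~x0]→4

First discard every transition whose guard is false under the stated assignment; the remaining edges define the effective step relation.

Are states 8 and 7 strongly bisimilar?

Answer: NOT BISIMILAR

Analysis:
Bisimulation quotient by refinement:
  P[0] = {{0,1,2,3,4,5,6,7,8}}
  P[1] = {{0},{1},{2},{3,7},{4,6},{5,8}}
  P[2] = {{0},{1},{2},{3},{4},{5,8},{6},{7}}
Fixed point at round 3; 8 class(es).
class of 8: {5,8}; class of 7: {7}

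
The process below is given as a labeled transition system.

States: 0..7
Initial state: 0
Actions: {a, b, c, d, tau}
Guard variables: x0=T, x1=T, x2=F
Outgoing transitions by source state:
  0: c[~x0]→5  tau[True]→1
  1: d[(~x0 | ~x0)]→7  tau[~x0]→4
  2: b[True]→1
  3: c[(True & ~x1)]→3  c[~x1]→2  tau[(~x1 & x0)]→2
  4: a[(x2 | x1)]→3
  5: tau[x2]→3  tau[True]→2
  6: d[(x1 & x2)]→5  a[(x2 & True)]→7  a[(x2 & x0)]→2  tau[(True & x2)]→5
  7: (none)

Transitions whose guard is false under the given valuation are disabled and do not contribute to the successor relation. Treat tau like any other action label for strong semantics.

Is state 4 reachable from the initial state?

Answer: UNREACHABLE

Trace:
4 transition(s) survive guard evaluation.
L0 = {0}
L1 = {1}  total {0,1}
R = {0,1}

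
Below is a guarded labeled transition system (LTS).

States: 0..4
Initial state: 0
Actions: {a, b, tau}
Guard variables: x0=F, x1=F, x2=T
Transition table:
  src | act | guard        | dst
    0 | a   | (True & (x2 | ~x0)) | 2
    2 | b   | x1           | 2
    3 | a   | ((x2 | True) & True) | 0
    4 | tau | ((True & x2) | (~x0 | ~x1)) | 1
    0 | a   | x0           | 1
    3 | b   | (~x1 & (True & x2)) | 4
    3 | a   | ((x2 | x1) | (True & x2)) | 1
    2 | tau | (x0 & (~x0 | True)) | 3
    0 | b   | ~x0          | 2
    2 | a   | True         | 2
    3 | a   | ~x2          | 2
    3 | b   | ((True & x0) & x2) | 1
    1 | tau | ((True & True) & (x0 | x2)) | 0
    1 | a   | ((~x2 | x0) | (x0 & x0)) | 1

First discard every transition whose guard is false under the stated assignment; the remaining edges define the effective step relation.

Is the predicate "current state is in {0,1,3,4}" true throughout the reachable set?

Allowed set {0,1,3,4}
Reach set: {0,2}
  0: safe
  2: VIOLATES
reach 2 via a — violates

Answer: INVARIANT VIOLATED at state 2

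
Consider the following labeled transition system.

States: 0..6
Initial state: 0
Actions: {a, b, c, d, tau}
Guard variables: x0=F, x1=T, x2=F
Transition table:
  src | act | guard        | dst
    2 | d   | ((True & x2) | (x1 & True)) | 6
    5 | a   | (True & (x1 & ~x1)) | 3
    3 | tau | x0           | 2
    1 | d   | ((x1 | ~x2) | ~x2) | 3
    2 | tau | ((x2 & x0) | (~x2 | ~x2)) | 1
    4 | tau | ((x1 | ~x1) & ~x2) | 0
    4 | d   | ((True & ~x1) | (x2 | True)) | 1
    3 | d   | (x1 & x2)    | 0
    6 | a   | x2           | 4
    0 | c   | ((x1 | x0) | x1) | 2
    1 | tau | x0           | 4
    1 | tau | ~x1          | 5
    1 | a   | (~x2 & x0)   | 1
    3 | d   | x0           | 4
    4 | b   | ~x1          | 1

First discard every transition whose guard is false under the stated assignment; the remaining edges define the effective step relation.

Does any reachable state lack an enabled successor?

R = {0,1,2,3,6}
  0: c→2  [deg 1]
  1: d→3  [deg 1]
  2: d→6  tau→1  [deg 2]
  3: ∅  [no exit]
  6: ∅  [no exit]
Path to 3: c·tau·d

Answer: DEADLOCK at state 3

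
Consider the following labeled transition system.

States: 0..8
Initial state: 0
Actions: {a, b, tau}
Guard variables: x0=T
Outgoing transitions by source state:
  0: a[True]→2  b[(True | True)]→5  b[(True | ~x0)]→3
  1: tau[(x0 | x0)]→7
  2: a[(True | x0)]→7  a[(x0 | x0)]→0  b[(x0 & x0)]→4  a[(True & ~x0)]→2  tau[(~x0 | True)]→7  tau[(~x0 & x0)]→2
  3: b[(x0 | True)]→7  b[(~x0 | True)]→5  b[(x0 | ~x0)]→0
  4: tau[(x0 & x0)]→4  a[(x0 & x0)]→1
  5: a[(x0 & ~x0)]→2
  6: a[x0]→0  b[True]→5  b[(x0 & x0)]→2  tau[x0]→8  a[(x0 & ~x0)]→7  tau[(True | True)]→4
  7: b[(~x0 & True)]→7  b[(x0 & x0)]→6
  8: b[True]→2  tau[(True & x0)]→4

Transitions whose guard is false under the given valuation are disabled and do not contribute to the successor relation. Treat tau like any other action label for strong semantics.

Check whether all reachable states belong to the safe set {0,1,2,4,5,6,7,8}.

Answer: INVARIANT VIOLATED at state 3

Analysis:
Inv-set: {0,1,2,4,5,6,7,8}
R = {0,1,2,3,4,5,6,7,8}
  0: ✓
  1: ✓
  2: ✓
  3: outside
  4: ✓
  5: ✓
  6: ✓
  7: ✓
  8: ✓
reach 3 via b — violates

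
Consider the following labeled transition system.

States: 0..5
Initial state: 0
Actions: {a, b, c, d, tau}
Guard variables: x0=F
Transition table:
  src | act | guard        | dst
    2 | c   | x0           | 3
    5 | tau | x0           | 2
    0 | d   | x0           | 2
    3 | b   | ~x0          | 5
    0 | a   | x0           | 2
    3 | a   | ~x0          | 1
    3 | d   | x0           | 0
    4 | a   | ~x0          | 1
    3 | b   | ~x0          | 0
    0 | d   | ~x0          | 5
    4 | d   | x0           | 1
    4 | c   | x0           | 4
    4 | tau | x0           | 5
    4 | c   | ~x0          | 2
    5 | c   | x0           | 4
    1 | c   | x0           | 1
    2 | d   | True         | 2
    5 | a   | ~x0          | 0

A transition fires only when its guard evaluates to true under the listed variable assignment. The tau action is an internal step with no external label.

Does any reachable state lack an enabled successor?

Answer: DEADLOCK-FREE

Working:
Reach set: {0,5}
  0: d→5  [1 exit(s)]
  5: a→0  [1 exit(s)]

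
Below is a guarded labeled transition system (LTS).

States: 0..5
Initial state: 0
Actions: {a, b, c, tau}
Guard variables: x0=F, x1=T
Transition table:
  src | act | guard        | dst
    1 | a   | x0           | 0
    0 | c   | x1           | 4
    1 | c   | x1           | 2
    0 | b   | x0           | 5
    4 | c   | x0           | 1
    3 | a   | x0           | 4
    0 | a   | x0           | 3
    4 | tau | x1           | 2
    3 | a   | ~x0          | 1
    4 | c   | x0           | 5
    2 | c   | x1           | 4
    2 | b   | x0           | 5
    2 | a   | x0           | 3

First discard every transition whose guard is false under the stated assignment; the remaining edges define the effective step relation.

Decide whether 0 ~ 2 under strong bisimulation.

Refine partition for ~:
  round 0: {{0,1,2,3,4,5}}
  round 1: {{0,1,2},{3},{4},{5}}
  round 2: {{0,2},{1},{3},{4},{5}}
stable after 3 split(s): 5 block(s)
[0]={0,2}  [2]={0,2}

Answer: BISIMILAR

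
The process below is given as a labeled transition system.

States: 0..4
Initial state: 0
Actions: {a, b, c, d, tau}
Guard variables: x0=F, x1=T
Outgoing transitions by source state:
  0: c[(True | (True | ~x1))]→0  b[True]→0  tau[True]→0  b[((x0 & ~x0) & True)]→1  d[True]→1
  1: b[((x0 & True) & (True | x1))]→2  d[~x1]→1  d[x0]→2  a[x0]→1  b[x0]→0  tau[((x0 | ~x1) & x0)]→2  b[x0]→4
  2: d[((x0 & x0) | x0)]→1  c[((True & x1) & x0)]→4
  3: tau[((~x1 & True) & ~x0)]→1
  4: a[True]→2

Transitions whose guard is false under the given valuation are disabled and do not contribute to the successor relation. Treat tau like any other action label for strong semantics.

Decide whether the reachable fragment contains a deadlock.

Reach set: {0,1}
  0: b→0  c→0  d→1  tau→0  [4 exit(s)]
  1: ∅  [deadlock]
Path to 1: d

Answer: DEADLOCK at state 1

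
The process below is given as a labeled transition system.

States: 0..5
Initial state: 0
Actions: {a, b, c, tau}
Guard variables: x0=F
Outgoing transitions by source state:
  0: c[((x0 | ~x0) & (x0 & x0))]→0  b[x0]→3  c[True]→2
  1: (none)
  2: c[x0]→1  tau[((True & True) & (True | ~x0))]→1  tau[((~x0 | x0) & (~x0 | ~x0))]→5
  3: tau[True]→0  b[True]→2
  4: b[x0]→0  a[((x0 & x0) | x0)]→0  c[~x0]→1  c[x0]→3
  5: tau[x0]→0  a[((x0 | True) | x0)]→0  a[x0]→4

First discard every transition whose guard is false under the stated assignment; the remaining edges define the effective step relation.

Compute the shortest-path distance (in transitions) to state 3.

Breadth-first toward 3:
  depth 0: {0}
  depth 1: {2}
  depth 2: {1,5}
3 never appears.

Answer: UNREACHABLE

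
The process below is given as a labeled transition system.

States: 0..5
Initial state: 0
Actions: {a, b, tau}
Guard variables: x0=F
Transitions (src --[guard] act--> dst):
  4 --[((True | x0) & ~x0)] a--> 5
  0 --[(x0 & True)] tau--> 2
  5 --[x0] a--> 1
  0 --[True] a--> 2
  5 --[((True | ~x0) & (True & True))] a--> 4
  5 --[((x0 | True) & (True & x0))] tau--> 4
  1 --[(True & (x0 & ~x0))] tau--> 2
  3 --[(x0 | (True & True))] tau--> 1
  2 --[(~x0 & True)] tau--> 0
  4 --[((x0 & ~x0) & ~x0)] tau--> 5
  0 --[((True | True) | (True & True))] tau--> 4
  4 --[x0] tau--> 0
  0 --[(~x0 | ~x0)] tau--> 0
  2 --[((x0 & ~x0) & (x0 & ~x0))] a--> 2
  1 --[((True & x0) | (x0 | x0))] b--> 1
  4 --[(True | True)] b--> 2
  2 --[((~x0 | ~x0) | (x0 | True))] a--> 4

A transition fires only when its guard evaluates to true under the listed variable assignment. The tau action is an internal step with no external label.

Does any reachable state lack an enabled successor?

Reach set: {0,2,4,5}
  0: a→2  tau→0  tau→4  [3 out]
  2: a→4  tau→0  [2 out]
  4: a→5  b→2  [2 out]
  5: a→4  [1 out]

Answer: DEADLOCK-FREE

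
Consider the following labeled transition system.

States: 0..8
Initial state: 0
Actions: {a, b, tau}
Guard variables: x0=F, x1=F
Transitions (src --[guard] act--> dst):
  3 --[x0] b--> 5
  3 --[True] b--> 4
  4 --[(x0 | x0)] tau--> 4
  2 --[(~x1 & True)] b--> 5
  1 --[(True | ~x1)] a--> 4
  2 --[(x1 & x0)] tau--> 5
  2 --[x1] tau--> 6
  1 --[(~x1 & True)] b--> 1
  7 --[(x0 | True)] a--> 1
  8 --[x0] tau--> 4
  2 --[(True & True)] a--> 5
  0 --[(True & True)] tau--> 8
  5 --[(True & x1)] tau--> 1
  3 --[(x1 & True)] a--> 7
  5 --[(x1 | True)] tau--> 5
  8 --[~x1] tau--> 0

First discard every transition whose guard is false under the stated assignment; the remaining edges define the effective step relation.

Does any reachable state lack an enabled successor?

Reachable = {0,8}
  0: tau→8  [1 exit(s)]
  8: tau→0  [1 exit(s)]

Answer: DEADLOCK-FREE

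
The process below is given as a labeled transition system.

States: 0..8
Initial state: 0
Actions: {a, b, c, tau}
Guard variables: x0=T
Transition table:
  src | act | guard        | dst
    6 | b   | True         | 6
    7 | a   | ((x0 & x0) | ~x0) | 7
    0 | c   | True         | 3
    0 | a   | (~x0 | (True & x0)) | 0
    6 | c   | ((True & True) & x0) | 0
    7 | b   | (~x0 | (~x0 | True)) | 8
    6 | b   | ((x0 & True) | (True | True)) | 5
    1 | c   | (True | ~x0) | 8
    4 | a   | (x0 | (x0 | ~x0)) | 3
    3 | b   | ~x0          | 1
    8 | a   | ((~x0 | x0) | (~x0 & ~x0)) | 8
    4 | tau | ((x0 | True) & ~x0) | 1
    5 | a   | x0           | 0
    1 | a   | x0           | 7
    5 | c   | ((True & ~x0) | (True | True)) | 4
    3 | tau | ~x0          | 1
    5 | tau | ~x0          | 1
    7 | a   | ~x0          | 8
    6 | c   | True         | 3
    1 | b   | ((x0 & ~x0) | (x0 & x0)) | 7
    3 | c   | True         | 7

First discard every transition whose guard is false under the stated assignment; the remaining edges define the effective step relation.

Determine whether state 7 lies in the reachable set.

Answer: REACHABLE

Working:
Guard filter leaves 16 enabled edge(s).
L0 = {0}
L1 = {3}  now seen {0,3}
L2 = {7}  now seen {0,3,7}
L3 = {8}  now seen {0,3,7,8}
Reach set: {0,3,7,8}
trace reaching 7: c·c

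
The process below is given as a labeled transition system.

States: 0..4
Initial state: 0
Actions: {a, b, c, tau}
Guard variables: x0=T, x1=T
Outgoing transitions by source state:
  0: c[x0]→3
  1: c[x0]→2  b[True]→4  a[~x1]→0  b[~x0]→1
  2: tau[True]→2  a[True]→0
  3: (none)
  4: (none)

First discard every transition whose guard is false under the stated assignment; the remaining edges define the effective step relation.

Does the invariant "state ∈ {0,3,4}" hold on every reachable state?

Answer: INVARIANT HOLDS

Analysis:
Inv-set: {0,3,4}
Reachable = {0,3}
  0: ✓
  3: ✓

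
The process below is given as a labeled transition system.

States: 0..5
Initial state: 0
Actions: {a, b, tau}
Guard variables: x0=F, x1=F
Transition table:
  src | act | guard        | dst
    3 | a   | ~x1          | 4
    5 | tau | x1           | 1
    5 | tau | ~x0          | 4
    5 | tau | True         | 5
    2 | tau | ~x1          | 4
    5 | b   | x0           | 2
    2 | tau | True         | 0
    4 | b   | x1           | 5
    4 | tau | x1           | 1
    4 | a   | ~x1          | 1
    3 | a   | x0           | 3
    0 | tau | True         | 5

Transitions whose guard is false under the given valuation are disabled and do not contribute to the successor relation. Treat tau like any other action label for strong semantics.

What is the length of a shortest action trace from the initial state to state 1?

BFS to 1:
  depth 0: {0}
  depth 1: {5}
  depth 2: {4}
  depth 3: {1}
first hit 1 at d=3 via tau·tau·a

Answer: 3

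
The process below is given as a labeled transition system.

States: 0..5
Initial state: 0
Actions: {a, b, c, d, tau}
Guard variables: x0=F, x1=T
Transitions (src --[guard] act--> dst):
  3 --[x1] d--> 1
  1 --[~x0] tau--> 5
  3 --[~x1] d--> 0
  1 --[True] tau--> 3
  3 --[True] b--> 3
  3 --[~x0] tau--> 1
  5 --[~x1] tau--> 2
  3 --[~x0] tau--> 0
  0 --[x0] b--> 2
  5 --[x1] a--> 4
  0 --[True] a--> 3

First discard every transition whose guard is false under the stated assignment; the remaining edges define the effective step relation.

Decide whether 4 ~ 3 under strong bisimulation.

Answer: NOT BISIMILAR

Analysis:
Compute ~ classes (split until stable):
  P[0] = {{0,1,2,3,4,5}}
  P[1] = {{0,5},{1},{2,4},{3}}
  P[2] = {{0},{1},{2,4},{3},{5}}
5 equivalence class(es) (converged in 3)
4∈{2,4}, 3∈{3}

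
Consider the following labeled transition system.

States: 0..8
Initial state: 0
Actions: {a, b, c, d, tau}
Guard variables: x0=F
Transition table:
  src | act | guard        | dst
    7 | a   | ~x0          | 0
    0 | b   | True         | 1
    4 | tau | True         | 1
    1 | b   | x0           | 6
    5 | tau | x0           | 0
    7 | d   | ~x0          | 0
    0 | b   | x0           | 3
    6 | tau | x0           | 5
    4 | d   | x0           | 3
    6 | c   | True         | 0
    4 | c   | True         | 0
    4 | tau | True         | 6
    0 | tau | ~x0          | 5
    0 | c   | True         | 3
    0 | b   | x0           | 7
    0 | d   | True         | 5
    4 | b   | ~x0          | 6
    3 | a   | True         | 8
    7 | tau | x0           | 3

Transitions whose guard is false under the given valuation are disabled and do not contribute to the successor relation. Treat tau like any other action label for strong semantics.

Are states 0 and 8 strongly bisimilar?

Refine partition for ~:
  round 0: {{0,1,2,3,4,5,6,7,8}}
  round 1: {{0},{1,2,5,8},{3},{4},{6},{7}}
6 equivalence class(es) (converged in 2)
[0]={0}  [8]={1,2,5,8}

Answer: NOT BISIMILAR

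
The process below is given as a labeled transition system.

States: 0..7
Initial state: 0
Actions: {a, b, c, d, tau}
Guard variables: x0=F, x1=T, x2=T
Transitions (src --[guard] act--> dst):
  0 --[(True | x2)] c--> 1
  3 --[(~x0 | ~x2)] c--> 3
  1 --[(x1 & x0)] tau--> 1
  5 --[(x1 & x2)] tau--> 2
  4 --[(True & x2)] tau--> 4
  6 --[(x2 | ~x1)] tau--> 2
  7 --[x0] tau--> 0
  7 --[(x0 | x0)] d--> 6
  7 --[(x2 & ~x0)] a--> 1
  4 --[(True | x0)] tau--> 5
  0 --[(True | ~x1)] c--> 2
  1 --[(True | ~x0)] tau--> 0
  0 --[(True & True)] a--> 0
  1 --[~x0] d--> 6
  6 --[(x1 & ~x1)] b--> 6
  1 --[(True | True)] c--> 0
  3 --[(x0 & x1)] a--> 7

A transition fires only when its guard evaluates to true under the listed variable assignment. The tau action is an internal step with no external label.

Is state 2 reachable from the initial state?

After dropping false guards: 12 live edges.
depth 0: {0}
depth 1: {1,2}  cumulative {0,1,2}
depth 2: {6}  cumulative {0,1,2,6}
Reach set: {0,1,2,6}
Path to 2: c

Answer: REACHABLE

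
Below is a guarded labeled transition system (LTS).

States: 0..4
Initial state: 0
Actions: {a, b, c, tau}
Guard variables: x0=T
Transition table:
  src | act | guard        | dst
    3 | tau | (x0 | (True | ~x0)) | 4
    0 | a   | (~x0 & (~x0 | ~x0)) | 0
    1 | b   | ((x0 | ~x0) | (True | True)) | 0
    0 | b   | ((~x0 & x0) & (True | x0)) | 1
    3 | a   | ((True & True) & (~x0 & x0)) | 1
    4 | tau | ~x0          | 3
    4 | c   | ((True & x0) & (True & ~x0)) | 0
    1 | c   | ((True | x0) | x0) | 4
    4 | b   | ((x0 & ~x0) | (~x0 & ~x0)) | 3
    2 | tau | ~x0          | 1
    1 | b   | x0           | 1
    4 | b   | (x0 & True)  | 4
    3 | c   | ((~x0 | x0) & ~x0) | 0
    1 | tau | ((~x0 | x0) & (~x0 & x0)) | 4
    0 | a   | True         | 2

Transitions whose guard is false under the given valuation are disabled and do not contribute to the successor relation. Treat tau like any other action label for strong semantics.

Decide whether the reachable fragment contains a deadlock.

Answer: DEADLOCK at state 2

Working:
Reachable = {0,2}
  0: a→2  [1 exit(s)]
  2: ∅  [deadlock]
Path to 2: a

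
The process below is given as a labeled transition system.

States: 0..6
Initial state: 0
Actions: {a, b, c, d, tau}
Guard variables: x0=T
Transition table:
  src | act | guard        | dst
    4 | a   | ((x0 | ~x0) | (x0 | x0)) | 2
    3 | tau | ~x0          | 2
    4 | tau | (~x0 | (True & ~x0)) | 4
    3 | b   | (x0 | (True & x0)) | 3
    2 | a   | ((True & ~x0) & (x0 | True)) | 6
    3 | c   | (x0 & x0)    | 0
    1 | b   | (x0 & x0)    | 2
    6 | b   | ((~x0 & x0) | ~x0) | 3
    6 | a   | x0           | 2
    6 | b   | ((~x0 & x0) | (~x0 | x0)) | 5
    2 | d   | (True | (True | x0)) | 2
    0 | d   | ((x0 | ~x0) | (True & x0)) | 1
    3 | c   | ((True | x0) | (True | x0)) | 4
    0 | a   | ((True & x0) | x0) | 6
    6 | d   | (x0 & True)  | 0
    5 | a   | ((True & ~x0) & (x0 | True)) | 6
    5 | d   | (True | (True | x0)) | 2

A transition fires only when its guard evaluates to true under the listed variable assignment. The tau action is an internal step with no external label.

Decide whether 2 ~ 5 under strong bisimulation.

Compute ~ classes (split until stable):
  round 0: {{0,1,2,3,4,5,6}}
  round 1: {{0},{1},{2,5},{3},{4},{6}}
stable after 2 split(s): 6 block(s)
class of 2: {2,5}; class of 5: {2,5}

Answer: BISIMILAR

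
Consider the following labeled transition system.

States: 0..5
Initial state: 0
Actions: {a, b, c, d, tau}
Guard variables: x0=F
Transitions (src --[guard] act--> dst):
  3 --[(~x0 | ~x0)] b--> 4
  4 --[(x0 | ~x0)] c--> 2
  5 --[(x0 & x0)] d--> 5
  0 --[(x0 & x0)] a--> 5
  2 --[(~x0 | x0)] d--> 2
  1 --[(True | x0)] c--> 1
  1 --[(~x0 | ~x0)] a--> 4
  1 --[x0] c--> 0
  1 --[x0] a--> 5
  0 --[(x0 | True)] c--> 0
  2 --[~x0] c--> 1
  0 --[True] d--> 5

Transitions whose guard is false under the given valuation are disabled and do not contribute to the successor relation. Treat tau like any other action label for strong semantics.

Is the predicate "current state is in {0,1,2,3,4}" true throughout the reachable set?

Answer: INVARIANT VIOLATED at state 5

Working:
Safe = {0,1,2,3,4}
Reachable = {0,5}
  0: safe
  5: outside
reach 5 via d — violates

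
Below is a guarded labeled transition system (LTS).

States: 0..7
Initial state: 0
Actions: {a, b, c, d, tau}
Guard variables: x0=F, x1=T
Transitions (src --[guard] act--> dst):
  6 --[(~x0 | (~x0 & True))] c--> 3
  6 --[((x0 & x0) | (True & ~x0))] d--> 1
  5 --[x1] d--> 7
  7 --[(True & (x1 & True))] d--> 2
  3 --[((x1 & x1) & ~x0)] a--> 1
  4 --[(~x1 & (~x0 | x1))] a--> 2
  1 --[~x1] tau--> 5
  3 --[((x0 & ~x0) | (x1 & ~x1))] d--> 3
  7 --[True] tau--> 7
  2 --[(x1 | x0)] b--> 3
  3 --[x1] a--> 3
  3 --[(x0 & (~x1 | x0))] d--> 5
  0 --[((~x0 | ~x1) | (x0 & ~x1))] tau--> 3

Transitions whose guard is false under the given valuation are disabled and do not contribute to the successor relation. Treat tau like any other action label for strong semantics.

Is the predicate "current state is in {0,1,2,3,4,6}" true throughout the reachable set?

Answer: INVARIANT HOLDS

Trace:
Inv-set: {0,1,2,3,4,6}
Reachable = {0,1,3}
  0: ✓
  1: ✓
  3: ✓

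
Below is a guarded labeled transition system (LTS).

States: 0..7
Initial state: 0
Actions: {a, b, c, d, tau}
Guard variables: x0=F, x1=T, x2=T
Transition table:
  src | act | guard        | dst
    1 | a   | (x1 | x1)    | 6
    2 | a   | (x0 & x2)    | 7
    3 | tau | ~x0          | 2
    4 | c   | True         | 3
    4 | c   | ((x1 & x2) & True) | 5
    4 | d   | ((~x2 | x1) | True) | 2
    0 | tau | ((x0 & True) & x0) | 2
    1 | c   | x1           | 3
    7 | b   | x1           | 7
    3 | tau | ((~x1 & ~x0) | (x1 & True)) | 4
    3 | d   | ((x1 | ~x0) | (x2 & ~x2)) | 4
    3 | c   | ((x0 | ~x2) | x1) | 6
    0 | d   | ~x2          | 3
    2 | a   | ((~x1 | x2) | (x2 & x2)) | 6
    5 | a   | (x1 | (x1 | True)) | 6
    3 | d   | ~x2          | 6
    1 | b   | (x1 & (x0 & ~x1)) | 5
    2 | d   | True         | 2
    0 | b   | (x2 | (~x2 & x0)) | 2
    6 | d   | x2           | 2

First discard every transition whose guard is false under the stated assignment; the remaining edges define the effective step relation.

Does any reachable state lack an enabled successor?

Reach set: {0,2,6}
  0: b→2  [1 exit(s)]
  2: a→6  d→2  [2 exit(s)]
  6: d→2  [1 exit(s)]

Answer: DEADLOCK-FREE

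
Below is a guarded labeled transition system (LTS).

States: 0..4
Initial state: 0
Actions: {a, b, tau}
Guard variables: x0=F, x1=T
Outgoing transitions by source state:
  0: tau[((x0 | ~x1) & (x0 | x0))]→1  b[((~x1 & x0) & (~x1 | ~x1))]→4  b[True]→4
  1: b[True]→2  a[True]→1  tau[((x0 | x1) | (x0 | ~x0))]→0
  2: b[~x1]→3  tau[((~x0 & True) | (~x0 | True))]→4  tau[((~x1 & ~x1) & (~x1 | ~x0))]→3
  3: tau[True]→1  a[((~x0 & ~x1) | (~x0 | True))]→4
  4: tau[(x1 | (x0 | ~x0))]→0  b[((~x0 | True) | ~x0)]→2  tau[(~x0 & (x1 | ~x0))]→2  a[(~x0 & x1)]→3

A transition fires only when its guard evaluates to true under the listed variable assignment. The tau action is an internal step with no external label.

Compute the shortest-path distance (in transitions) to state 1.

Layered search for 1:
  L0 = {0}
  L1 = {4}
  L2 = {2,3}
  L3 = {1}
depth(1)=3, e.g. b·a·tau

Answer: 3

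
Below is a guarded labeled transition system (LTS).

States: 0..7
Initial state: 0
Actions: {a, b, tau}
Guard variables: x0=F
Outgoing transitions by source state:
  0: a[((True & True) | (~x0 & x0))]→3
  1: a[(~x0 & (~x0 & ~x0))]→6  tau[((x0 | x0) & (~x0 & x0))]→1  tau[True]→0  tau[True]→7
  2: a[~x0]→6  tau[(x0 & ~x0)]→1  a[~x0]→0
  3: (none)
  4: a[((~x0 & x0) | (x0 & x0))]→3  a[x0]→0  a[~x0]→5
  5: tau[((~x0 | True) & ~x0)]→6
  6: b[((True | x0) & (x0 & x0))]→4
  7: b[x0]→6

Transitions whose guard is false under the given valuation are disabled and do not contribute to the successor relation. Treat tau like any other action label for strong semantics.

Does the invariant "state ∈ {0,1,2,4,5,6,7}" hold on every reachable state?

Inv-set: {0,1,2,4,5,6,7}
Reach set: {0,3}
  0: ok
  3: ✗ unsafe
counterexample path to 3: a

Answer: INVARIANT VIOLATED at state 3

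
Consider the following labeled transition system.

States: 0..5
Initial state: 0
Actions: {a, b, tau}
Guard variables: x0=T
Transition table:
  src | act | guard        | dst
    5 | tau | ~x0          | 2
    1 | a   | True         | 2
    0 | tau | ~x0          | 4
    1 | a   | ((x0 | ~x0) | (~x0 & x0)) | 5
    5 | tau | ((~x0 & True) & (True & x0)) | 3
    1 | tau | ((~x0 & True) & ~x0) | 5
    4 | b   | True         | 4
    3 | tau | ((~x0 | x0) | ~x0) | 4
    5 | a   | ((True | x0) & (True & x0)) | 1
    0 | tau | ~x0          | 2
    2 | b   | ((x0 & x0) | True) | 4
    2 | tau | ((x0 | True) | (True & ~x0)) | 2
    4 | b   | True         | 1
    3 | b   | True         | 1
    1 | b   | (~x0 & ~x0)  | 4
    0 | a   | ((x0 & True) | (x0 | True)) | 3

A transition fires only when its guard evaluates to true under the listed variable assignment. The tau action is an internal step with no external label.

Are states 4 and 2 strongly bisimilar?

Compute ~ classes (split until stable):
  round 0: {{0,1,2,3,4,5}}
  round 1: {{0,1,5},{2,3},{4}}
  round 2: {{0},{1},{2},{3},{4},{5}}
6 equivalence class(es) (converged in 3)
class of 4: {4}; class of 2: {2}

Answer: NOT BISIMILAR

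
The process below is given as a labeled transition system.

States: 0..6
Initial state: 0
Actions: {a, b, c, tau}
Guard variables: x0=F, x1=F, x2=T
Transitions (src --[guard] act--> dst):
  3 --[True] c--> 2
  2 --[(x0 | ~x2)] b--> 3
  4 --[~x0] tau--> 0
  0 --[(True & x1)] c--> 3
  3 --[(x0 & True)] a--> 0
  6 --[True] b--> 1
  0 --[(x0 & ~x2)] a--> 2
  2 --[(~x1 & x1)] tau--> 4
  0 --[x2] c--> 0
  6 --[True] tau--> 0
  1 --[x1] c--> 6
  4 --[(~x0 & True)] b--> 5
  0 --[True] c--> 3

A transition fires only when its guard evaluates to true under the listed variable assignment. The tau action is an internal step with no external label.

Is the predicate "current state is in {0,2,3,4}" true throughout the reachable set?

Answer: INVARIANT HOLDS

Working:
Allowed set {0,2,3,4}
Reachable = {0,2,3}
  0: ✓
  2: ✓
  3: ✓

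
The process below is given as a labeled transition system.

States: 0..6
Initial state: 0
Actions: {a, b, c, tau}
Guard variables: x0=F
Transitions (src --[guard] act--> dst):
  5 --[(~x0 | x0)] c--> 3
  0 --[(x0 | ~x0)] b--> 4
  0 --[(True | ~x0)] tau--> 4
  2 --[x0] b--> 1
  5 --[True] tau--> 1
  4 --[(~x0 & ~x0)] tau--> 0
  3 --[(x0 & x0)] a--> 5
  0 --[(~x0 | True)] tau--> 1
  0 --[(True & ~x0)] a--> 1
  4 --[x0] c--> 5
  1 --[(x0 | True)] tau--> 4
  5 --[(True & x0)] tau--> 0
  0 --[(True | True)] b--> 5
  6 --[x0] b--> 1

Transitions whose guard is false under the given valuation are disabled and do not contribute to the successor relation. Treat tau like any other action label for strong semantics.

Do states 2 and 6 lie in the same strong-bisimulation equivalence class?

Answer: BISIMILAR

Analysis:
Compute ~ classes (split until stable):
  π0 = {{0,1,2,3,4,5,6}}
  π1 = {{0},{1,4},{2,3,6},{5}}
  π2 = {{0},{1},{2,3,6},{4},{5}}
stable after 3 split(s): 5 block(s)
[2]={2,3,6}  [6]={2,3,6}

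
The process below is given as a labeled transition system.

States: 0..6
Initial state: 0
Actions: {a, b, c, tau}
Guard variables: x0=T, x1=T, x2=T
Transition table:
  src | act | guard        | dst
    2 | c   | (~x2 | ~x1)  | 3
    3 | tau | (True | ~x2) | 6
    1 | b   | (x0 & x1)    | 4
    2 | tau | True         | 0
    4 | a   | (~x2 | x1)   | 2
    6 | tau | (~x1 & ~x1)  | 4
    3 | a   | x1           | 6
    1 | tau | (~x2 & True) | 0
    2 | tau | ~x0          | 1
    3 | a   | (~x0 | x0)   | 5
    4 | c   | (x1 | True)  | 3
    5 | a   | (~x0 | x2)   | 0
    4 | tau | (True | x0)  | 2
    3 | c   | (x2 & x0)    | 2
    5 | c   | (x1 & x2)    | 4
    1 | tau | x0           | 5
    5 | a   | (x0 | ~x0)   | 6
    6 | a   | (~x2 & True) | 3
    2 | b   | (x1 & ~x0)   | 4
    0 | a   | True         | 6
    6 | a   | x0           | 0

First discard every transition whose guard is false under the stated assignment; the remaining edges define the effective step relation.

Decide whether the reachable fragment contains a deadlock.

Reachable = {0,6}
  0: a→6  [1 out]
  6: a→0  [1 out]

Answer: DEADLOCK-FREE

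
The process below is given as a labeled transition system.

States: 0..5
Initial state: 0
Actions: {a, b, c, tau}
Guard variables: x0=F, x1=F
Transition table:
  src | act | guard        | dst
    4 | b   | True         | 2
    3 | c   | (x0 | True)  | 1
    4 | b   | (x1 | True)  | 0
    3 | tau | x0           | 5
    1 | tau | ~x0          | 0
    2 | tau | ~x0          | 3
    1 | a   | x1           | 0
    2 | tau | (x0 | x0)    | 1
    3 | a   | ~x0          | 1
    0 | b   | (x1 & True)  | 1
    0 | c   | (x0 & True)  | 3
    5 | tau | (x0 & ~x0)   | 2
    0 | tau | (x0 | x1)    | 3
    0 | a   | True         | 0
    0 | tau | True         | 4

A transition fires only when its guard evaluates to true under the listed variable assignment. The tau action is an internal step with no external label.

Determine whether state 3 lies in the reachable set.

Answer: REACHABLE

Working:
After dropping false guards: 8 live edges.
Layer 0: {0}
Layer 1: {4}  total {0,4}
Layer 2: {2}  total {0,2,4}
Layer 3: {3}  total {0,2,3,4}
Layer 4: {1}  total {0,1,2,3,4}
R = {0,1,2,3,4}
trace reaching 3: tau·b·tau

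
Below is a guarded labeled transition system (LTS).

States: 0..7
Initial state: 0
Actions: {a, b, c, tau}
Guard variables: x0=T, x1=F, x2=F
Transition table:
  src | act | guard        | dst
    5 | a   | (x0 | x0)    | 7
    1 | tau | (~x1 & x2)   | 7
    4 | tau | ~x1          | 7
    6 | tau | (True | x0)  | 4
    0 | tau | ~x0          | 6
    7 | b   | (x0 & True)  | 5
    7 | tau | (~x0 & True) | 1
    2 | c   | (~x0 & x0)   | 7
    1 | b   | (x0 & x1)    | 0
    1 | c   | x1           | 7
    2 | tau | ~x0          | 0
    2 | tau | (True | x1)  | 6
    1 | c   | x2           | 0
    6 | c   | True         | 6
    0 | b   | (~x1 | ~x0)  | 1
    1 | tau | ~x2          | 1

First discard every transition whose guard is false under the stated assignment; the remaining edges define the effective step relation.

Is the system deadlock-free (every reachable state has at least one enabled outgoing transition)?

Answer: DEADLOCK-FREE

Working:
Reach set: {0,1}
  0: b→1  [1 out]
  1: tau→1  [1 out]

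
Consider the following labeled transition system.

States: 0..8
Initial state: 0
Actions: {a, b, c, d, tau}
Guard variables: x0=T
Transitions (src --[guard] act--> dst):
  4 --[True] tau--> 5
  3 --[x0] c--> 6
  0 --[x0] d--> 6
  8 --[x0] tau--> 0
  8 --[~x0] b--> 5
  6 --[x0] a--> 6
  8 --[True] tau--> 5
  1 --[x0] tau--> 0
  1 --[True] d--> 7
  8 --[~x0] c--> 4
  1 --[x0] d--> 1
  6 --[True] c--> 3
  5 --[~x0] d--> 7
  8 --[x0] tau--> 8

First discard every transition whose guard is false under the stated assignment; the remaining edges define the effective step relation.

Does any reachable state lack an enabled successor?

Reach set: {0,3,6}
  0: d→6  [1 exit(s)]
  3: c→6  [1 exit(s)]
  6: a→6  c→3  [2 exit(s)]

Answer: DEADLOCK-FREE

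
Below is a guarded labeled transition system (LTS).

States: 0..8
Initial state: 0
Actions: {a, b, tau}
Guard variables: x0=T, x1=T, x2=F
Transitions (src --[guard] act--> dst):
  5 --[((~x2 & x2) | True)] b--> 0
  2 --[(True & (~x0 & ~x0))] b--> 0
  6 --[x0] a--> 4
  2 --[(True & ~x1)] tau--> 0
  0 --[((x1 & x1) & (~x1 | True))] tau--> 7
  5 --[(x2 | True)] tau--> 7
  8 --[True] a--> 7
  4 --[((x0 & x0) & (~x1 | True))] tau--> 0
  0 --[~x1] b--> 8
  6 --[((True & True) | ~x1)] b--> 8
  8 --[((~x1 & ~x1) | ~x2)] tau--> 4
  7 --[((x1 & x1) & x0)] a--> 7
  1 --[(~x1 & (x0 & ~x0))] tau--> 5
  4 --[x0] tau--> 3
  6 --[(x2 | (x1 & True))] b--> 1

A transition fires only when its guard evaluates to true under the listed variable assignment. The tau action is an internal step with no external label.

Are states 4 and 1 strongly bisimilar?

Bisimulation quotient by refinement:
  P[0] = {{0,1,2,3,4,5,6,7,8}}
  P[1] = {{0,4},{1,2,3},{5},{6},{7},{8}}
  P[2] = {{0},{1,2,3},{4},{5},{6},{7},{8}}
stable after 3 split(s): 7 block(s)
[4]={4}  [1]={1,2,3}

Answer: NOT BISIMILAR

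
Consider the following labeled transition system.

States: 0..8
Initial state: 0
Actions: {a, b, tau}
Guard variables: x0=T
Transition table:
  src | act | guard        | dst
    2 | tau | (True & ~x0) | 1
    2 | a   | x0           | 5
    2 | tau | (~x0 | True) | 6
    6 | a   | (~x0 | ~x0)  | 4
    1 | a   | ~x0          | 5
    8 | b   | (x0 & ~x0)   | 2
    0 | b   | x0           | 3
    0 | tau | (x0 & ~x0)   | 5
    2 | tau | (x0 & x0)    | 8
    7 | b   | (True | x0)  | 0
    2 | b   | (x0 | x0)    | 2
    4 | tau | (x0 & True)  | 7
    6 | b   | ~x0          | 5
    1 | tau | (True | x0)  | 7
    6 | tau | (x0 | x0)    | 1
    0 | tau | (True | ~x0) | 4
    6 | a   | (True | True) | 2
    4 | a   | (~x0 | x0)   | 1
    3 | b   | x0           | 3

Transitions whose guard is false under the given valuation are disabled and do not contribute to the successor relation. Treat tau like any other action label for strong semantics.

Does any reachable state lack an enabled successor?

R = {0,1,3,4,7}
  0: b→3  tau→4  [2 exit(s)]
  1: tau→7  [1 exit(s)]
  3: b→3  [1 exit(s)]
  4: a→1  tau→7  [2 exit(s)]
  7: b→0  [1 exit(s)]

Answer: DEADLOCK-FREE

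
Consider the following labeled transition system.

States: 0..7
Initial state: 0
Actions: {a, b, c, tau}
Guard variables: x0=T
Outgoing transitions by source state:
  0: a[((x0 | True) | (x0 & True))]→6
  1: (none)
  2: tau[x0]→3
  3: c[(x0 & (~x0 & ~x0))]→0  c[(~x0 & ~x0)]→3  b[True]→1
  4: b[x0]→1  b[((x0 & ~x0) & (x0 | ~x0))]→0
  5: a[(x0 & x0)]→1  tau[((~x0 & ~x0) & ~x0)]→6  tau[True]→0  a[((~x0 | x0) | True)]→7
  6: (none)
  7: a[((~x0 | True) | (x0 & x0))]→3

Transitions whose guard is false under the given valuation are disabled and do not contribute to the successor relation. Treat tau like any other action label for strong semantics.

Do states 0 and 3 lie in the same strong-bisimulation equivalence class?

Answer: NOT BISIMILAR

Working:
Refine partition for ~:
  π0 = {{0,1,2,3,4,5,6,7}}
  π1 = {{0,7},{1,6},{2},{3,4},{5}}
  π2 = {{0},{1,6},{2},{3,4},{5},{7}}
6 equivalence class(es) (converged in 3)
0∈{0}, 3∈{3,4}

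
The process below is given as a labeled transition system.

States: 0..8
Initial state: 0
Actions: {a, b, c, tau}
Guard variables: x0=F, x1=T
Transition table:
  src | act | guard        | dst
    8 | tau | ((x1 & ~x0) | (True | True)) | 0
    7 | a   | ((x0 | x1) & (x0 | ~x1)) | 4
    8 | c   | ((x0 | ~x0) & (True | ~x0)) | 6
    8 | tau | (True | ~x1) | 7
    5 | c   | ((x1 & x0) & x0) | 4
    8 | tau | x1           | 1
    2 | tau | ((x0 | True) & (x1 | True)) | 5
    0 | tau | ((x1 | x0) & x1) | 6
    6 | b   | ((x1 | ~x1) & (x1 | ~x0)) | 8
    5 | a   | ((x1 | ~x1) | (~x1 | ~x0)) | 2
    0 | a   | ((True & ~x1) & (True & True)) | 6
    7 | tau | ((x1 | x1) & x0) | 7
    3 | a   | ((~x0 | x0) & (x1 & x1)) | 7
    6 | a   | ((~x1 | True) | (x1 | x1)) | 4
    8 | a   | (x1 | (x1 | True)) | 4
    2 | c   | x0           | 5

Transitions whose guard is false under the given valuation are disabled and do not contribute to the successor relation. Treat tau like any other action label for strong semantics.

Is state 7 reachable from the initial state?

After dropping false guards: 11 live edges.
Layer 0: {0}
Layer 1: {6}  now seen {0,6}
Layer 2: {4,8}  now seen {0,4,6,8}
Layer 3: {1,7}  now seen {0,1,4,6,7,8}
Reach set: {0,1,4,6,7,8}
Path to 7: tau·b·tau

Answer: REACHABLE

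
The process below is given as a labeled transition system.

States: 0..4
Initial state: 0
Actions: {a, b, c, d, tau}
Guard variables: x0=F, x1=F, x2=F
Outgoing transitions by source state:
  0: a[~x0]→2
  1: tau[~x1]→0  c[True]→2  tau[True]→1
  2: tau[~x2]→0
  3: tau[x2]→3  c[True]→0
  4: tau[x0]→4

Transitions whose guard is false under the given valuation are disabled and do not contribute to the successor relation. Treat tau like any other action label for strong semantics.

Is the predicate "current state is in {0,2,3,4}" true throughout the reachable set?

Inv-set: {0,2,3,4}
Reachable = {0,2}
  0: safe
  2: safe

Answer: INVARIANT HOLDS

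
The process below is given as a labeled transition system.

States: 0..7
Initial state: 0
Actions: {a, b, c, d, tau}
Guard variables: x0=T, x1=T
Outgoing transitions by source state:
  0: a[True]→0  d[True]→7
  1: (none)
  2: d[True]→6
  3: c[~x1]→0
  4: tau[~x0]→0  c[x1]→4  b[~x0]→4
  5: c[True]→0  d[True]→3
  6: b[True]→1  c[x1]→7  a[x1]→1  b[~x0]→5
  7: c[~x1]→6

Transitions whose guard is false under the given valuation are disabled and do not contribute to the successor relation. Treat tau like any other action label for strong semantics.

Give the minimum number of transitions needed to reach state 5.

Layered search for 5:
  L0 = {0}
  L1 = {7}
5 never appears.

Answer: UNREACHABLE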